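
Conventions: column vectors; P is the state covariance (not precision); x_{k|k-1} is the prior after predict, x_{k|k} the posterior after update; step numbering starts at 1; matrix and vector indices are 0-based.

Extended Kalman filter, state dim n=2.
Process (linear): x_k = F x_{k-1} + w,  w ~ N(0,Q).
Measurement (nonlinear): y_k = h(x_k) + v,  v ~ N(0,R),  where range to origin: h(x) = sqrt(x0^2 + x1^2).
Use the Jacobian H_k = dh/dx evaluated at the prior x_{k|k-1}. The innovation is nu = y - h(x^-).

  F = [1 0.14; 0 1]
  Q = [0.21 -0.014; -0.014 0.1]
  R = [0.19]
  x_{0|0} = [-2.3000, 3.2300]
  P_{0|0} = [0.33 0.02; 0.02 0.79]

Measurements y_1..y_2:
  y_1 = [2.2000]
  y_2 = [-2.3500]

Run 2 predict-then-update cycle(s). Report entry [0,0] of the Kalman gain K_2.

K[0,0] = -0.4054

step 1: x^-=[-1.8478, 3.2300]  P^-=[0.5611 0.1166; 0.1166 0.8900]  H_jac=[-0.4966 0.8680]  S=[0.8984]  K=[-0.1975; 0.7955]  nu=[-1.5212]  x^+=[-1.5474, 2.0200]  P^+=[0.5261 0.2577; 0.2577 0.3216]
step 2: x^-=[-1.2646, 2.0200]  P^-=[0.8145 0.2887; 0.2887 0.4216]  H_jac=[-0.5306 0.8476]  S=[0.4625]  K=[-0.4054; 0.4413]  nu=[-4.7332]  x^+=[0.6542, -0.0688]  P^+=[0.7385 0.3715; 0.3715 0.3315]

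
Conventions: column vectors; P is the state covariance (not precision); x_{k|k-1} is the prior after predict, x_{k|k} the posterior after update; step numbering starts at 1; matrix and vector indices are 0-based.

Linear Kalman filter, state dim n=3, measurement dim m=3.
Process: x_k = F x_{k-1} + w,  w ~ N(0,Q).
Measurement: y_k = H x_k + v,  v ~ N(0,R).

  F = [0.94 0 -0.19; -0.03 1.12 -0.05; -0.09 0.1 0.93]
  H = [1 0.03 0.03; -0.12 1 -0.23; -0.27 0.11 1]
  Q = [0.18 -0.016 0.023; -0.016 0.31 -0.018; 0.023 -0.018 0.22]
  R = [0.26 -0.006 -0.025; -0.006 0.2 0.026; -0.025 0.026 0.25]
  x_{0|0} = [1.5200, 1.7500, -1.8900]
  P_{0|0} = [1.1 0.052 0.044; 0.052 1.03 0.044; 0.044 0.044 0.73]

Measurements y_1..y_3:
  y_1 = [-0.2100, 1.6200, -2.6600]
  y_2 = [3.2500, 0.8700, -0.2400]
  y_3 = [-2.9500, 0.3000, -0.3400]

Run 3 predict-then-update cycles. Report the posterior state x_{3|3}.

x_post = [-0.6212, 0.3775, -0.6710]

step 1: x^-=[1.7879, 2.0089, -1.7195]  P^-=[1.1626 0.0035 -0.1558; 0.0035 1.5966 0.1056; -0.1558 0.1056 0.8705]  S=[1.4159 -0.0613 -0.4582; -0.0613 1.8014 0.1500; -0.4582 0.1500 1.3317]  K=[0.7919 -0.0222 -0.0775; 0.1266 0.8639 0.1567; 0.1514 -0.1001 0.7573]  nu=[-2.0066, -0.5698, -0.6787]  x^+=[0.2642, 1.1561, -2.4803]  P^+=[0.2070 0.0169 0.0143; 0.0169 0.1879 0.0424; 0.0143 0.0424 0.1821]
step 2: x^-=[0.7196, 1.4110, -2.2148]  P^-=[0.3644 -0.0119 -0.0132; -0.0119 0.5405 0.0370; -0.0132 0.0370 0.3863]  S=[0.6238 -0.0441 -0.1231; -0.0441 0.7513 0.0486; -0.1231 0.0486 0.6853]  K=[0.5688 -0.0327 -0.0602; 0.0804 0.7076 0.1096; 0.1109 -0.0993 0.6017]  nu=[2.5545, -0.9640, 2.0139]  x^+=[2.0827, 1.1549, -0.6239]  P^+=[0.1490 0.0085 0.0092; 0.0085 0.1517 0.0294; 0.0092 0.0294 0.1443]
step 3: x^-=[2.0763, 1.2622, -0.6522]  P^-=[0.3136 -0.0165 -0.0067; -0.0165 0.4969 0.0221; -0.0067 0.0221 0.3513]  S=[0.5730 -0.0456 -0.1051; -0.0456 0.7135 0.0366; -0.1051 0.0366 0.6396]  K=[0.5329 -0.0369 -0.0560; 0.0715 0.6916 0.0991; 0.1058 -0.1042 0.5792]  nu=[-5.0446, -0.8631, 0.7339]  x^+=[-0.6212, 0.3775, -0.6710]  P^+=[0.1397 0.0067 0.0087; 0.0067 0.1474 0.0266; 0.0087 0.0266 0.1389]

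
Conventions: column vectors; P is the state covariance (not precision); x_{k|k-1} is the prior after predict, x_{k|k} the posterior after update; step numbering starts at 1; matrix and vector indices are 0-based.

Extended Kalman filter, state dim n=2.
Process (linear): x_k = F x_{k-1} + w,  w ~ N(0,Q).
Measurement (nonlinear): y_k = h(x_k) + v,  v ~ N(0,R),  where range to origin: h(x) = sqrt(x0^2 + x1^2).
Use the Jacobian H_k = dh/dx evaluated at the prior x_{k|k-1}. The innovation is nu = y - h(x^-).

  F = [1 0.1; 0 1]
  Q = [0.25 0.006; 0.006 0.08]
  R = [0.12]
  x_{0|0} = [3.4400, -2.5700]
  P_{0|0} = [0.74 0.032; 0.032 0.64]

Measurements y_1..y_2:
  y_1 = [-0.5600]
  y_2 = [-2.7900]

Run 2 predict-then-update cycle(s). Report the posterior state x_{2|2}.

step 1: x^-=[3.1830, -2.5700]  P^-=[1.0028 0.1020; 0.1020 0.7200]  H_jac=[0.7780 -0.6282]  S=[0.9115]  K=[0.7857; -0.4092]  nu=[-4.6510]  x^+=[-0.4713, -0.6670]  P^+=[0.4401 0.3950; 0.3950 0.5674]
step 2: x^-=[-0.5380, -0.6670]  P^-=[0.7748 0.4578; 0.4578 0.6474]  H_jac=[-0.6278 -0.7784]  S=[1.2650]  K=[-0.6662; -0.6255]  nu=[-3.6469]  x^+=[1.8916, 1.6143]  P^+=[0.2134 -0.0694; -0.0694 0.1524]

x_post = [1.8916, 1.6143]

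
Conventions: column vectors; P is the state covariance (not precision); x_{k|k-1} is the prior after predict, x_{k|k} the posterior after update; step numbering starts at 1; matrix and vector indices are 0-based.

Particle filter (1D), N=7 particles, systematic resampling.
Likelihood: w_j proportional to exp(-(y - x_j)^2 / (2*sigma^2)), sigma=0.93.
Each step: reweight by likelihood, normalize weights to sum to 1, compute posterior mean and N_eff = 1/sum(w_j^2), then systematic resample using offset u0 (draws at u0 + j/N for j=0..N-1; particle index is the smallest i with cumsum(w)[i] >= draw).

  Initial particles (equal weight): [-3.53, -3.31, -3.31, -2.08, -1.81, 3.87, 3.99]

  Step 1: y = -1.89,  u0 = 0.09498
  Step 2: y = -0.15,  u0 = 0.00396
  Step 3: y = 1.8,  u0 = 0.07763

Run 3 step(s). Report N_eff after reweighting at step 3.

step 1: w=[0.0752, 0.1109, 0.1109, 0.3485, 0.3545, 0.0000, 0.0000]  mean=-2.3661  Neff=3.6051  idx=[1, 2, 3, 3, 4, 4, 4]
step 2: w=[0.0037, 0.0037, 0.1368, 0.1368, 0.2397, 0.2397, 0.2397]  mean=-1.8949  Neff=4.7667  idx=[1, 3, 4, 4, 5, 5, 6]
step 3: w=[0.0001, 0.0585, 0.1883, 0.1883, 0.1883, 0.1883, 0.1883]  mean=-1.8259  Neff=5.5349  idx=[2, 2, 3, 4, 5, 5, 6]

N_eff = 5.5349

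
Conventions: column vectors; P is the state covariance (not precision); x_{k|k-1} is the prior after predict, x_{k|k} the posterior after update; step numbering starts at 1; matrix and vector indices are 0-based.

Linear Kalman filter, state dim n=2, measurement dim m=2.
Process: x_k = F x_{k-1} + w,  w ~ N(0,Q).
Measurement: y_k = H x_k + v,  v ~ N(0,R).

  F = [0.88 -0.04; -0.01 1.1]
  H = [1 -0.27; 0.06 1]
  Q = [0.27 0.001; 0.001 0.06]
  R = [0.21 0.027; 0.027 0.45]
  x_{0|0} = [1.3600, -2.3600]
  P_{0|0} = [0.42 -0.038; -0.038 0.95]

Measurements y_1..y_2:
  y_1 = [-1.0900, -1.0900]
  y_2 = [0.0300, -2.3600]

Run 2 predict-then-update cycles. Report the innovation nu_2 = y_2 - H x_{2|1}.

step 1: x^-=[1.2912, -2.6096]  P^-=[0.5994 -0.0813; -0.0813 1.2104]  S=[0.9416 -0.3438; -0.3438 1.6528]  K=[0.7034 0.1189; -0.1808 0.6918]  nu=[-3.0858, 1.4421]  x^+=[-0.7078, -1.0540]  P^+=[0.1678 0.0624; 0.0624 0.3027]
step 2: x^-=[-0.5807, -1.1523]  P^-=[0.3960 0.0467; 0.0467 0.4249]  S=[0.6118 -0.0181; -0.0181 0.8819]  K=[0.6294 0.0927; -0.0970 0.4830]  nu=[0.2995, -1.1728]  x^+=[-0.5009, -1.7478]  P^+=[0.1481 0.0498; 0.0498 0.2117]

innov = [0.2995, -1.1728]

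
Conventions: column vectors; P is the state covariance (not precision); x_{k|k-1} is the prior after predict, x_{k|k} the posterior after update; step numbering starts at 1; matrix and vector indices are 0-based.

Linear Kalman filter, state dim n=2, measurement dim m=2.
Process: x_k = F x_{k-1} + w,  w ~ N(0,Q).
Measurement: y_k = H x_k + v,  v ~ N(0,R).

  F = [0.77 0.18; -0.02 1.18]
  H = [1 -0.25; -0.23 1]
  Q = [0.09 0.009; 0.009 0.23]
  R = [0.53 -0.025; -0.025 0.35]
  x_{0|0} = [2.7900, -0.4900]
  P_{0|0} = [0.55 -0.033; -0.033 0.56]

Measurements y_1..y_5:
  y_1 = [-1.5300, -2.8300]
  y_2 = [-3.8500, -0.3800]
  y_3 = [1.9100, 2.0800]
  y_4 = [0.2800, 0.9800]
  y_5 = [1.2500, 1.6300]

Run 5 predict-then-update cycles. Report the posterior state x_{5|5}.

x_post = [0.6907, 1.5150]

step 1: x^-=[2.0601, -0.6340]  P^-=[0.4251 0.0896; 0.0896 1.0115]  S=[0.9735 -0.2809; -0.2809 1.3428]  K=[0.4384 0.0856; 0.0481 0.7480]  nu=[-3.7486, -1.7222]  x^+=[0.2694, -2.1026]  P^+=[0.2493 0.0763; 0.0763 0.2782]
step 2: x^-=[-0.1710, -2.4864]  P^-=[0.2680 0.1333; 0.1333 0.6138]  S=[0.7697 -0.0991; -0.0991 0.9167]  K=[0.3194 0.1127; 0.0565 0.6423]  nu=[-4.3006, 2.0671]  x^+=[-1.3114, -1.4019]  P^+=[0.1849 0.0740; 0.0740 0.2404]
step 3: x^-=[-1.2621, -1.6281]  P^-=[0.2280 0.1242; 0.1242 0.5613]  S=[0.7309 -0.0864; -0.0864 0.8663]  K=[0.2825 0.1110; 0.0512 0.6201]  nu=[2.7651, 3.4178]  x^+=[-0.1015, 0.6331]  P^+=[0.1644 0.0696; 0.0696 0.2318]
step 4: x^-=[0.0358, 0.7491]  P^-=[0.2143 0.1187; 0.1187 0.5495]  S=[0.7193 -0.0861; -0.0861 0.8562]  K=[0.2696 0.1082; 0.0476 0.6147]  nu=[0.4314, 0.2392]  x^+=[0.1780, 0.9166]  P^+=[0.1570 0.0672; 0.0672 0.2294]
step 5: x^-=[0.3021, 1.0781]  P^-=[0.2091 0.1162; 0.1162 0.5463]  S=[0.7152 -0.0869; -0.0869 0.8539]  K=[0.2648 0.1066; 0.0459 0.6131]  nu=[1.2174, 0.6214]  x^+=[0.6907, 1.5150]  P^+=[0.1542 0.0662; 0.0662 0.2287]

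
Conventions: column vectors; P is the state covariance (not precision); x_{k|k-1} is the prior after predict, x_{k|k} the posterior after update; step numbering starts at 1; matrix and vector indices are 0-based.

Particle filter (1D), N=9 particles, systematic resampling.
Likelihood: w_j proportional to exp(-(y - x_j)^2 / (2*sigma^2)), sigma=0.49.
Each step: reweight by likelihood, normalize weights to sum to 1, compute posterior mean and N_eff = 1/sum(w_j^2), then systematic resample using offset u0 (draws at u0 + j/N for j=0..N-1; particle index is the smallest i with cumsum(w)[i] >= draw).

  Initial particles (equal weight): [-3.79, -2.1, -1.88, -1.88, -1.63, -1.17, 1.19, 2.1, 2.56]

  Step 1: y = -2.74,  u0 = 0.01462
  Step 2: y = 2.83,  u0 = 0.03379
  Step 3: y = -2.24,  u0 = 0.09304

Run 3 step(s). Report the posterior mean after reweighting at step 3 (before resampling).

post_mean = -1.8800

step 1: w=[0.0970, 0.4104, 0.2064, 0.2064, 0.0740, 0.0057, 0.0000, 0.0000, 0.0000]  mean=-2.1330  Neff=3.7228  idx=[0, 1, 1, 1, 1, 2, 2, 3, 3]
step 2: w=[0.0000, 0.0030, 0.0030, 0.0030, 0.0030, 0.2470, 0.2470, 0.2470, 0.2470]  mean=-1.8826  Neff=4.0966  idx=[5, 5, 5, 6, 6, 7, 7, 8, 8]
step 3: w=[0.1111, 0.1111, 0.1111, 0.1111, 0.1111, 0.1111, 0.1111, 0.1111, 0.1111]  mean=-1.8800  Neff=9.0000  idx=[0, 1, 2, 3, 4, 5, 6, 7, 8]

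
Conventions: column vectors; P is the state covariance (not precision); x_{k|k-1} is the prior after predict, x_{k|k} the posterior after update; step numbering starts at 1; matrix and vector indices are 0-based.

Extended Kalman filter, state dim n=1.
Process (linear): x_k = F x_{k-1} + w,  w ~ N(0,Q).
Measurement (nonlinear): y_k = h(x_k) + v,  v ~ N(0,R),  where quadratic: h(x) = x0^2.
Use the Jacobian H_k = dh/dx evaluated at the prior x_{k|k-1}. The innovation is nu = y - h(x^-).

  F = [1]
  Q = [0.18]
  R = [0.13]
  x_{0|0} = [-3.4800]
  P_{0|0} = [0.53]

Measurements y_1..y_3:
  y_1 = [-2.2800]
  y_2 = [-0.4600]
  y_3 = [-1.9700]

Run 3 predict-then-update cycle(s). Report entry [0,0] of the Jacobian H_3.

step 1: x^-=[-3.4800]  P^-=[0.7100]  H_jac=[-6.9600]  S=[34.5235]  K=[-0.1431]  nu=[-14.3904]  x^+=[-1.4202]  P^+=[0.0027]
step 2: x^-=[-1.4202]  P^-=[0.1827]  H_jac=[-2.8404]  S=[1.6038]  K=[-0.3235]  nu=[-2.4770]  x^+=[-0.6188]  P^+=[0.0148]
step 3: x^-=[-0.6188]  P^-=[0.1948]  H_jac=[-1.2377]  S=[0.4284]  K=[-0.5628]  nu=[-2.3530]  x^+=[0.7054]  P^+=[0.0591]

H_jac[0,0] = -1.2377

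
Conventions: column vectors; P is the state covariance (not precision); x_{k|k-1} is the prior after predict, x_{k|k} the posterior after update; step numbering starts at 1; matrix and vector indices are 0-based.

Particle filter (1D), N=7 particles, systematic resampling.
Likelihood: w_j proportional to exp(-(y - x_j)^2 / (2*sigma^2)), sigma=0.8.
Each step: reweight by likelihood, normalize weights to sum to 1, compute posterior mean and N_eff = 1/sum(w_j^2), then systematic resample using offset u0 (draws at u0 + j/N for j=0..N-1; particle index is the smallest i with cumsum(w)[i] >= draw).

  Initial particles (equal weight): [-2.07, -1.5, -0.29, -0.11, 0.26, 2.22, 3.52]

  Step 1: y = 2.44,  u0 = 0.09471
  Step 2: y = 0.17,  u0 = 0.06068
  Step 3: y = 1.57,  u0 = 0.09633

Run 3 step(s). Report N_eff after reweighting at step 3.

step 1: w=[0.0000, 0.0000, 0.0021, 0.0044, 0.0175, 0.6885, 0.2875]  mean=2.5438  Neff=1.7953  idx=[5, 5, 5, 5, 5, 6, 6]
step 2: w=[0.1997, 0.1997, 0.1997, 0.1997, 0.1997, 0.0008, 0.0008]  mean=2.2222  Neff=5.0166  idx=[0, 1, 1, 2, 3, 3, 4]
step 3: w=[0.1429, 0.1429, 0.1429, 0.1429, 0.1429, 0.1429, 0.1429]  mean=2.2200  Neff=7.0000  idx=[0, 1, 2, 3, 4, 5, 6]

N_eff = 7.0000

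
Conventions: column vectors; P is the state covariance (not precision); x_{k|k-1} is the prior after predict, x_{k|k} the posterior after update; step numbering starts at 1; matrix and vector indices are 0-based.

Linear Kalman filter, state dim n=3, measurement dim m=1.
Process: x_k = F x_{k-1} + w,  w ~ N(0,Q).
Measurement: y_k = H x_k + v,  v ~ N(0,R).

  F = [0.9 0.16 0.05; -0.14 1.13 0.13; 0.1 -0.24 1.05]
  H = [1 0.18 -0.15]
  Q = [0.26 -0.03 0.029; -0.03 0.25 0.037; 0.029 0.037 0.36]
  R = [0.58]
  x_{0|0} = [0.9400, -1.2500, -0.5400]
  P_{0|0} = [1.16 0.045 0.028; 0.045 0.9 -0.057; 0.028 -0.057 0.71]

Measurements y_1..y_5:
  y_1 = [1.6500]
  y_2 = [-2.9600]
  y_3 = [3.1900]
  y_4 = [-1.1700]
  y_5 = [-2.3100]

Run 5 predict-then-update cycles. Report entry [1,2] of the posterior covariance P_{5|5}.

P_post[1,2] = -0.8813

step 1: x^-=[0.6190, -1.6143, -0.1730]  P^-=[1.2390 0.0346 0.1448; 0.0346 1.4019 -0.1894; 0.1448 -0.1894 1.2387]  S=[1.8715]  K=[0.6537; 0.1685; -0.0401]  nu=[1.2956]  x^+=[1.4660, -1.3960, -0.2250]  P^+=[0.4391 -0.1716 0.1939; -0.1716 1.3488 -0.1768; 0.1939 -0.1768 1.2357]
step 2: x^-=[1.0848, -1.8119, 0.2454]  P^-=[0.6185 0.0036 0.2725; 0.0036 1.9971 -0.4216; 0.2725 -0.4216 1.9424]  S=[1.2492]  K=[0.4629; 0.3413; -0.0758]  nu=[-3.6818]  x^+=[-0.6196, -3.0684, 0.5246]  P^+=[0.3508 -0.1938 0.3164; -0.1938 1.8516 -0.3893; 0.3164 -0.3893 1.9352]
step 3: x^-=[-1.0223, -3.3123, 1.2252]  P^-=[0.5629 0.0851 0.3697; 0.0851 2.5893 -0.7265; 0.3697 -0.7265 2.8757]  S=[1.2504]  K=[0.4180; 0.5280; -0.1539]  nu=[4.9924]  x^+=[1.0647, -0.6765, 0.4568]  P^+=[0.3443 -0.1908 0.4501; -0.1908 2.2407 -0.6248; 0.4501 -0.6248 2.8461]
step 4: x^-=[0.8728, -0.8542, 0.7485]  P^-=[0.5789 0.1616 0.4917; 0.1616 3.0264 -0.9972; 0.4917 -0.9972 4.0489]  S=[1.3126]  K=[0.4070; 0.6521; -0.2249]  nu=[-1.7768]  x^+=[0.1496, -2.0128, 1.1481]  P^+=[0.3615 -0.1868 0.6118; -0.1868 2.4683 -0.8047; 0.6118 -0.8047 3.9826]
step 5: x^-=[-0.1300, -2.1462, 1.7035]  P^-=[0.6143 0.2159 0.6689; 0.2159 3.2765 -1.1329; 0.6689 -1.1329 5.4396]  S=[1.3611]  K=[0.4062; 0.7168; -0.2579]  nu=[-1.5382]  x^+=[-0.7548, -3.2487, 2.1001]  P^+=[0.3898 -0.1804 0.8114; -0.1804 2.5772 -0.8813; 0.8114 -0.8813 5.3491]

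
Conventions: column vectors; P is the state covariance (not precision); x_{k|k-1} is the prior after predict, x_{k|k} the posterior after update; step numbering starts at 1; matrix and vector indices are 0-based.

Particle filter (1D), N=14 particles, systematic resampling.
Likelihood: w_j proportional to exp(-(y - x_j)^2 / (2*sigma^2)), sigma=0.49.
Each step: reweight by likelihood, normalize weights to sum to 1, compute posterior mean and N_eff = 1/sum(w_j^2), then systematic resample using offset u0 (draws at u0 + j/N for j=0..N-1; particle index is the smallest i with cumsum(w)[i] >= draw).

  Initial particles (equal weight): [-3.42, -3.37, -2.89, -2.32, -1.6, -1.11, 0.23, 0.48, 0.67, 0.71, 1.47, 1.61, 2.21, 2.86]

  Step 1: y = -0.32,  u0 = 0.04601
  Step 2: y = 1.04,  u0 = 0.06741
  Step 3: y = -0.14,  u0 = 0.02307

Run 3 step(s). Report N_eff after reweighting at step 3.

N_eff = 11.1455

step 1: w=[0.0000, 0.0000, 0.0000, 0.0002, 0.0245, 0.2029, 0.3964, 0.1963, 0.0967, 0.0817, 0.0009, 0.0003, 0.0000, 0.0000]  mean=0.0452  Neff=3.9451  idx=[5, 5, 5, 6, 6, 6, 6, 6, 6, 7, 7, 8, 8, 9]
step 2: w=[0.0000, 0.0000, 0.0000, 0.0523, 0.0523, 0.0523, 0.0523, 0.0523, 0.0523, 0.1068, 0.1068, 0.1543, 0.1543, 0.1636]  mean=0.4977  Neff=8.7983  idx=[4, 5, 7, 8, 9, 10, 10, 11, 11, 12, 12, 13, 13, 13]
step 3: w=[0.1245, 0.1245, 0.1245, 0.1245, 0.0743, 0.0743, 0.0743, 0.0422, 0.0422, 0.0422, 0.0422, 0.0368, 0.0368, 0.0368]  mean=0.4130  Neff=11.1455  idx=[0, 0, 1, 1, 2, 3, 3, 4, 5, 6, 7, 9, 10, 12]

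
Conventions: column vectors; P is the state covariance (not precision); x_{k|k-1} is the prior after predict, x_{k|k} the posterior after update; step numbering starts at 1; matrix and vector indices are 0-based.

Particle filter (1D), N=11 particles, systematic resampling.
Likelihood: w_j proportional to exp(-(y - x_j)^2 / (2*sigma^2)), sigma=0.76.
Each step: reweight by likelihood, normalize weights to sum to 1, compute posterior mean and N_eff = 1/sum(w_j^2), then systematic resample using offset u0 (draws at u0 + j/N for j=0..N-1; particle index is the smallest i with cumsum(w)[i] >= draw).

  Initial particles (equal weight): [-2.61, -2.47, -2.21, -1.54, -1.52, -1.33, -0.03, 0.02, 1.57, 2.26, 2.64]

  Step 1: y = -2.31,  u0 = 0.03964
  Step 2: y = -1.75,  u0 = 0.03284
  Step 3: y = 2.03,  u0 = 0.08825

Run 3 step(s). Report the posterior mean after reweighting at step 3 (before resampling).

post_mean = -1.4431

step 1: w=[0.2041, 0.2158, 0.2188, 0.1321, 0.1286, 0.0961, 0.0025, 0.0020, 0.0000, 0.0000, 0.0000]  mean=-2.0762  Neff=5.5755  idx=[0, 0, 1, 1, 1, 2, 2, 3, 3, 4, 5]
step 2: w=[0.0630, 0.0630, 0.0762, 0.0762, 0.0762, 0.0994, 0.0994, 0.1150, 0.1150, 0.1141, 0.1025]  mean=-1.9969  Neff=10.5164  idx=[0, 1, 3, 4, 5, 6, 7, 8, 8, 9, 10]
step 3: w=[0.0001, 0.0001, 0.0002, 0.0002, 0.0014, 0.0014, 0.1302, 0.1302, 0.1302, 0.1473, 0.4589]  mean=-1.4431  Neff=3.5326  idx=[6, 7, 8, 8, 9, 10, 10, 10, 10, 10, 10]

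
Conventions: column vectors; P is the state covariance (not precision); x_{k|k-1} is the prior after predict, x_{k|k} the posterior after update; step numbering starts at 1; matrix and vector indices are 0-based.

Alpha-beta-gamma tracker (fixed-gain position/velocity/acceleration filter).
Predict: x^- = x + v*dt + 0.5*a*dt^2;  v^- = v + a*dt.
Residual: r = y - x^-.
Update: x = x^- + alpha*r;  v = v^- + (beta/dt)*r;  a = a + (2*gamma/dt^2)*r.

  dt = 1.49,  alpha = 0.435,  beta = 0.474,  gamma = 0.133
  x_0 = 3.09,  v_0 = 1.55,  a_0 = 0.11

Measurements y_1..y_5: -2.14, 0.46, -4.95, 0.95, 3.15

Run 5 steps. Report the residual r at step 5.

step 1: x_pred=5.5216  r=-7.6616  x^+=2.1888  v^+=-0.7234  a^+=-0.8080
step 2: x_pred=0.2140  r=0.2460  x^+=0.3210  v^+=-1.8490  a^+=-0.7785
step 3: x_pred=-3.2982  r=-1.6518  x^+=-4.0167  v^+=-3.5345  a^+=-0.9764
step 4: x_pred=-10.3670  r=11.3170  x^+=-5.4441  v^+=-1.3892  a^+=0.3795
step 5: x_pred=-7.0926  r=10.2426  x^+=-2.6371  v^+=2.4347  a^+=1.6067

resid = 10.2426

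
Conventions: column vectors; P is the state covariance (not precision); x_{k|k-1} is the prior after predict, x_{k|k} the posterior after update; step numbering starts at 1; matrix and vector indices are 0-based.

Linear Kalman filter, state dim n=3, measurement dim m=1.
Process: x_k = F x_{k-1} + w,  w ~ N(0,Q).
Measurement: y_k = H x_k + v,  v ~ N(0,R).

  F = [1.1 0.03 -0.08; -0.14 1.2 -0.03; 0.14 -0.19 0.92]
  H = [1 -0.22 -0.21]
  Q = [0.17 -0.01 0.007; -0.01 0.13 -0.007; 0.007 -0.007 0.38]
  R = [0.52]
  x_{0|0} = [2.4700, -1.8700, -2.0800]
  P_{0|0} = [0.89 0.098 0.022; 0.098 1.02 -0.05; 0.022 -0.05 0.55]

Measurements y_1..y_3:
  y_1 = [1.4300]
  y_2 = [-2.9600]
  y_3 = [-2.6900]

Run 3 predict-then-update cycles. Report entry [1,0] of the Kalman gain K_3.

step 1: x^-=[2.8273, -2.5274, -1.2125]  P^-=[1.2542 0.0243 0.0976; 0.0243 1.5876 -0.3115; 0.0976 -0.3115 0.9177]  S=[1.8110]  K=[0.6783; -0.1433; -0.0147]  nu=[-2.2080]  x^+=[1.3297, -2.2110, -1.1801]  P^+=[0.4210 0.2003 0.1156; 0.2003 1.5504 -0.3153; 0.1156 -0.3153 0.9173]
step 2: x^-=[1.4908, -2.8039, -0.4794]  P^-=[0.6811 0.2748 0.0567; 0.2748 2.3280 -0.7204; 0.0567 -0.7204 1.3500]  S=[1.1620]  K=[0.5239; -0.0741; -0.0588]  nu=[-5.1683]  x^+=[-1.2167, -2.4211, -0.1755]  P^+=[0.3622 0.3199 0.0925; 0.3199 2.3216 -0.7254; 0.0925 -0.7254 1.3460]
step 3: x^-=[-1.3970, -2.7297, 0.1283]  P^-=[0.6273 0.5102 -0.0535; 0.5102 3.4270 -1.3357; -0.0535 -1.3357 1.8706]  S=[1.0702]  K=[0.4918; 0.0344; -0.1425]  nu=[-1.8666]  x^+=[-2.3149, -2.7939, 0.3943]  P^+=[0.3685 0.4921 0.0215; 0.4921 3.4257 -1.3304; 0.0215 -1.3304 1.8489]

K[1,0] = 0.0344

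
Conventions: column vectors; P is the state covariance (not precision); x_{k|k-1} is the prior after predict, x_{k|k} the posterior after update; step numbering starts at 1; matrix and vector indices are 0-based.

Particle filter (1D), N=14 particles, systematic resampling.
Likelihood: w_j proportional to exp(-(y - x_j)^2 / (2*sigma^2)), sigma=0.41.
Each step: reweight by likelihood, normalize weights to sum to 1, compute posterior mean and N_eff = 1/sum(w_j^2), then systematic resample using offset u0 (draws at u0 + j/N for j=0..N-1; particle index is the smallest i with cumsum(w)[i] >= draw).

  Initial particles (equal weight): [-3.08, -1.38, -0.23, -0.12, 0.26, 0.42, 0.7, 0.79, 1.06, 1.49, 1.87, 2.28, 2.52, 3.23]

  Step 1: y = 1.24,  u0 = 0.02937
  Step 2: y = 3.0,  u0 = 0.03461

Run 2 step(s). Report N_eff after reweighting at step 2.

N_eff = 1.4370

step 1: w=[0.0000, 0.0000, 0.0005, 0.0013, 0.0176, 0.0415, 0.1289, 0.1680, 0.2786, 0.2548, 0.0942, 0.0123, 0.0023, 0.0000]  mean=1.1297  Neff=5.0396  idx=[5, 6, 6, 7, 7, 8, 8, 8, 8, 9, 9, 9, 9, 10]
step 2: w=[0.0000, 0.0000, 0.0000, 0.0000, 0.0000, 0.0005, 0.0005, 0.0005, 0.0005, 0.0420, 0.0420, 0.0420, 0.0420, 0.8300]  mean=1.8045  Neff=1.4370  idx=[9, 11, 13, 13, 13, 13, 13, 13, 13, 13, 13, 13, 13, 13]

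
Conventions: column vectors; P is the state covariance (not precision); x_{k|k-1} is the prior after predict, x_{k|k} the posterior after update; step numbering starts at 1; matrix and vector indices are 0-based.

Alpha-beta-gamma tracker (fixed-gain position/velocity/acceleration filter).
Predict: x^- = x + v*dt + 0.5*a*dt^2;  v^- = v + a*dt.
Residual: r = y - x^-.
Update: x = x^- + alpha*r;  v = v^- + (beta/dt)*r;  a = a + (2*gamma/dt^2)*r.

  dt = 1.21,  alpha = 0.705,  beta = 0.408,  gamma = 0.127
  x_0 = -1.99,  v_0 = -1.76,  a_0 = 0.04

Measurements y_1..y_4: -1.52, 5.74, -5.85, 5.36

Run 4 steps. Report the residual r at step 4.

step 1: x_pred=-4.0903  r=2.5703  x^+=-2.2782  v^+=-0.8449  a^+=0.4859
step 2: x_pred=-2.9449  r=8.6849  x^+=3.1780  v^+=2.6715  a^+=1.9926
step 3: x_pred=7.8692  r=-13.7192  x^+=-1.8028  v^+=0.4566  a^+=-0.3875
step 4: x_pred=-1.5340  r=6.8940  x^+=3.3263  v^+=2.3124  a^+=0.8085

resid = 6.8940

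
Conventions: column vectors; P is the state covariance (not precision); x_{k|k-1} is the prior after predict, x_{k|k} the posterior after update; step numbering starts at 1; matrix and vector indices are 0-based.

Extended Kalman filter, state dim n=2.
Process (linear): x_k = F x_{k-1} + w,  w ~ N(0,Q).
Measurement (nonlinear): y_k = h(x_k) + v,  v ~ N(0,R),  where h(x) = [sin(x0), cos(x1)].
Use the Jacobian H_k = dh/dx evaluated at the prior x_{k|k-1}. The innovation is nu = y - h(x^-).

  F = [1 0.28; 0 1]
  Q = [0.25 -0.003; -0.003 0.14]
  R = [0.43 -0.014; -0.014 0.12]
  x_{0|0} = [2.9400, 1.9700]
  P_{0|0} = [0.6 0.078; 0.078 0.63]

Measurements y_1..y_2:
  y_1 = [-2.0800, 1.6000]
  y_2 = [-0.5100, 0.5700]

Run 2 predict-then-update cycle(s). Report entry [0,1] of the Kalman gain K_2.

K[0,1] = -0.0857

step 1: x^-=[3.4916, 1.9700]  P^-=[0.9431 0.2514; 0.2514 0.7700]  H_jac=[-0.9394 0.0000; 0.0000 -0.9214]  S=[1.2622 0.2036; 0.2036 0.7737]  K=[-0.6826 -0.1198; -0.0409 -0.9062]  nu=[-1.7371, 1.9887]  x^+=[4.4391, 0.2389]  P^+=[0.3107 0.0052; 0.0052 0.1174]
step 2: x^-=[4.5059, 0.2389]  P^-=[0.5728 0.0351; 0.0351 0.2574]  H_jac=[-0.2050 0.0000; 0.0000 -0.2366]  S=[0.4541 -0.0123; -0.0123 0.1344]  K=[-0.2609 -0.0857; -0.0282 -0.4557]  nu=[0.4688, -0.4016]  x^+=[4.4180, 0.4087]  P^+=[0.5414 0.0280; 0.0280 0.2294]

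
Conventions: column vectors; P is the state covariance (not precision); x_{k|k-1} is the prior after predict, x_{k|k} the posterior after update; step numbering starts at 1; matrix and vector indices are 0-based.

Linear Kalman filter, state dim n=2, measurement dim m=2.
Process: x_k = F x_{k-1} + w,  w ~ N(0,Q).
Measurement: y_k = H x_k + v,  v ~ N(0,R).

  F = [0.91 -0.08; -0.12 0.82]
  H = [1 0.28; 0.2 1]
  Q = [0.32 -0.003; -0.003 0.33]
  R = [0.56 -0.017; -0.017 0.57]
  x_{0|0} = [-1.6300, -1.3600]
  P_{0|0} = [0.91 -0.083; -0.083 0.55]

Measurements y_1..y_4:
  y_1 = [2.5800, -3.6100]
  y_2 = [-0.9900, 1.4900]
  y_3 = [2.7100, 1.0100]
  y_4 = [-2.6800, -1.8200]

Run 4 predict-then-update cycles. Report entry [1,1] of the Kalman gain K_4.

K[1,1] = 0.4891

step 1: x^-=[-1.3745, -0.9196]  P^-=[1.0892 -0.2012; -0.2012 0.7293]  S=[1.5937 0.1926; 0.1926 1.2624]  K=[0.6586 -0.0873; -0.0653 0.5558]  nu=[4.2120, -2.4155]  x^+=[1.6105, -2.5370]  P^+=[0.4104 -0.1430; -0.1430 0.3465]
step 2: x^-=[1.6685, -2.2736]  P^-=[0.6829 -0.1786; -0.1786 0.5970]  S=[1.1896 0.0981; 0.0981 1.1229]  K=[0.5389 -0.0845; -0.0512 0.5044]  nu=[-2.0219, 3.4299]  x^+=[0.2888, -0.4401]  P^+=[0.3382 -0.1250; -0.1250 0.3134]
step 3: x^-=[0.2981, -0.3956]  P^-=[0.6203 -0.1550; -0.1550 0.5702]  S=[1.1382 0.1031; 0.1031 1.1030]  K=[0.5137 -0.0760; -0.0405 0.4926]  nu=[2.5227, 1.3460]  x^+=[1.4917, 0.1653]  P^+=[0.3216 -0.1164; -0.1164 0.3048]
step 4: x^-=[1.3443, -0.0434]  P^-=[0.6052 -0.1461; -0.1461 0.5625]  S=[1.1275 0.1073; 0.1073 1.0982]  K=[0.5074 -0.0724; -0.0364 0.4891]  nu=[-4.0121, -2.0454]  x^+=[-0.5434, -0.8978]  P^+=[0.3171 -0.1133; -0.1133 0.3021]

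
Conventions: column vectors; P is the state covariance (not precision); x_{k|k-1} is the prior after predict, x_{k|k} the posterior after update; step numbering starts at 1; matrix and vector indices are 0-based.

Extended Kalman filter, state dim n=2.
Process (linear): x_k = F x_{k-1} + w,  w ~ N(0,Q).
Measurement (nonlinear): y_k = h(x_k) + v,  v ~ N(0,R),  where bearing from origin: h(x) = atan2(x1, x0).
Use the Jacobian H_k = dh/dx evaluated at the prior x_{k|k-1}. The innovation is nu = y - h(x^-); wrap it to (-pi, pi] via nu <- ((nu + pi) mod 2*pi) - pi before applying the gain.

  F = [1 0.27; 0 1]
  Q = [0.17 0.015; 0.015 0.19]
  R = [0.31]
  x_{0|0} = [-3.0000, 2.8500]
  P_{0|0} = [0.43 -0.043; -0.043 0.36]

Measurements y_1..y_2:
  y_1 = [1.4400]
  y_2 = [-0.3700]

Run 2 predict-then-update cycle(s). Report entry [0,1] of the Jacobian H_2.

step 1: x^-=[-2.2305, 2.8500]  P^-=[0.6030 0.0692; 0.0692 0.5500]  H_jac=[-0.2176 -0.1703]  S=[0.3596]  K=[-0.3976; -0.3023]  nu=[-0.7949]  x^+=[-1.9144, 3.0903]  P^+=[0.5462 0.0260; 0.0260 0.5171]
step 2: x^-=[-1.0801, 3.0903]  P^-=[0.7679 0.1806; 0.1806 0.7071]  H_jac=[-0.2884 -0.1008]  S=[0.3915]  K=[-0.6120; -0.3150]  nu=[-2.2770]  x^+=[0.3136, 3.8076]  P^+=[0.6212 0.1051; 0.1051 0.6683]

H_jac[0,1] = -0.1008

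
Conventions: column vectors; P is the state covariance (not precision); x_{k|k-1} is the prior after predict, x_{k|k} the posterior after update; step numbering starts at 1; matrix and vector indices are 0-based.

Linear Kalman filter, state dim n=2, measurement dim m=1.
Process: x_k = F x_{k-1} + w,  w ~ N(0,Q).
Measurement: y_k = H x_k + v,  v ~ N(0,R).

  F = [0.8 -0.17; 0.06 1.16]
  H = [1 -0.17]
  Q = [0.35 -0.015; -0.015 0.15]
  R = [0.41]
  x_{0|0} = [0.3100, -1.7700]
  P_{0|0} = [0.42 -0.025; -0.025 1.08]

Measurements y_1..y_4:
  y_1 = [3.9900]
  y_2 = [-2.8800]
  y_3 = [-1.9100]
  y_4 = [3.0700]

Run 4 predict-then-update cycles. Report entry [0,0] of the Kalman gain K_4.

step 1: x^-=[0.5489, -2.0346]  P^-=[0.6568 -0.2308; -0.2308 1.6013]  S=[1.1915]  K=[0.5841; -0.4221]  nu=[3.0952]  x^+=[2.3570, -3.3412]  P^+=[0.2502 0.0631; 0.0631 1.3890]
step 2: x^-=[2.4536, -3.7343]  P^-=[0.5331 -0.2190; -0.2190 2.0287]  S=[1.0762]  K=[0.5300; -0.5240]  nu=[-5.9684]  x^+=[-0.7095, -0.6071]  P^+=[0.2309 0.0798; 0.0798 1.7332]
step 3: x^-=[-0.4644, -0.7469]  P^-=[0.5261 -0.2724; -0.2724 2.4941]  S=[1.1008]  K=[0.5200; -0.6327]  nu=[-1.5726]  x^+=[-1.2821, 0.2480]  P^+=[0.2285 0.0897; 0.0897 2.0535]
step 4: x^-=[-1.0679, 0.2108]  P^-=[0.5312 -0.3267; -0.3267 2.9265]  S=[1.1368]  K=[0.5161; -0.7250]  nu=[4.1737]  x^+=[1.0861, -2.8151]  P^+=[0.2284 0.0987; 0.0987 2.3290]

K[0,0] = 0.5161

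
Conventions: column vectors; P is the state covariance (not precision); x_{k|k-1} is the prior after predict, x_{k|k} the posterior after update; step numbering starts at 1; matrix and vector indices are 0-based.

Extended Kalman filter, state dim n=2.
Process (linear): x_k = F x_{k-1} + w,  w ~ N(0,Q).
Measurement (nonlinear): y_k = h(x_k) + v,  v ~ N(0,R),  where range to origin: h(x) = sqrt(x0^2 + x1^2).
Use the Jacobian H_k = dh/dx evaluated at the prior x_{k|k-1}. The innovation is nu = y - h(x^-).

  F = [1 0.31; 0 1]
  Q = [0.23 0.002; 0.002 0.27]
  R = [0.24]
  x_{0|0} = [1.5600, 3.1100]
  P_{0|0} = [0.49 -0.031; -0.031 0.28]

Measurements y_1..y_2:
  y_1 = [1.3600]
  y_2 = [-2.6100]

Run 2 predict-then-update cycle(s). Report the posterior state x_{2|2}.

x_post = [-0.6175, -0.7426]

step 1: x^-=[2.5241, 3.1100]  P^-=[0.7277 0.0578; 0.0578 0.5500]  H_jac=[0.6302 0.7765]  S=[0.9171]  K=[0.5489; 0.5054]  nu=[-2.6454]  x^+=[1.0719, 1.7731]  P^+=[0.4513 -0.1966; -0.1966 0.3158]
step 2: x^-=[1.6216, 1.7731]  P^-=[0.5898 -0.0967; -0.0967 0.5858]  H_jac=[0.6749 0.7379]  S=[0.7313]  K=[0.4467; 0.5019]  nu=[-5.0128]  x^+=[-0.6175, -0.7426]  P^+=[0.4439 -0.2607; -0.2607 0.4016]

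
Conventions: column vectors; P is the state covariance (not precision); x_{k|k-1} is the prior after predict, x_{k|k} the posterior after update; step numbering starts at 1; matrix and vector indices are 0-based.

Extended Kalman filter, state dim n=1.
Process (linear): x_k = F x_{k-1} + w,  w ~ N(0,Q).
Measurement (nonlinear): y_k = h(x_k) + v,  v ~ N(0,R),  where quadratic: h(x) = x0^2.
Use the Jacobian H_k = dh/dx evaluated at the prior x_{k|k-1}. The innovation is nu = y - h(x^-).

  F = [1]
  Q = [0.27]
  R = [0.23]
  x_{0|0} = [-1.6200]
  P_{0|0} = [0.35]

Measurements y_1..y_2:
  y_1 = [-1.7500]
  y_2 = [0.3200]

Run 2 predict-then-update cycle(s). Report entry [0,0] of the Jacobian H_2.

step 1: x^-=[-1.6200]  P^-=[0.6200]  H_jac=[-3.2400]  S=[6.7385]  K=[-0.2981]  nu=[-4.3744]  x^+=[-0.3160]  P^+=[0.0212]
step 2: x^-=[-0.3160]  P^-=[0.2912]  H_jac=[-0.6319]  S=[0.3463]  K=[-0.5314]  nu=[0.2202]  x^+=[-0.4329]  P^+=[0.1934]

H_jac[0,0] = -0.6319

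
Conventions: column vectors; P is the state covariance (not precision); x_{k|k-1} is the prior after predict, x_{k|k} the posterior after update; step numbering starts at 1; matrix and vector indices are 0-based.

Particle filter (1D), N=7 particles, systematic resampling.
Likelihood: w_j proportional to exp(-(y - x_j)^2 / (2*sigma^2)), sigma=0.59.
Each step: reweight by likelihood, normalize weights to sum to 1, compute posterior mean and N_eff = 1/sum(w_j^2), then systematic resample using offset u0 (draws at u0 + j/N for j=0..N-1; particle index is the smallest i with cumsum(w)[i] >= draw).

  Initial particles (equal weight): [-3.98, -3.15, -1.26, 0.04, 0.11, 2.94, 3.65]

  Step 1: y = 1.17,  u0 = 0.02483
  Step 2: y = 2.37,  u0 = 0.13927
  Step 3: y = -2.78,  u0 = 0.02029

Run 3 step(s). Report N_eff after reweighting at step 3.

step 1: w=[0.0000, 0.0000, 0.0006, 0.4314, 0.5377, 0.0300, 0.0004]  mean=0.1653  Neff=2.1005  idx=[3, 3, 3, 4, 4, 4, 4]
step 2: w=[0.1070, 0.1070, 0.1070, 0.1698, 0.1698, 0.1698, 0.1698]  mean=0.0875  Neff=6.6842  idx=[1, 2, 3, 4, 5, 6, 6]
step 3: w=[0.2076, 0.2076, 0.1169, 0.1169, 0.1169, 0.1169, 0.1169]  mean=0.0809  Neff=6.4679  idx=[0, 0, 1, 2, 3, 4, 5]

N_eff = 6.4679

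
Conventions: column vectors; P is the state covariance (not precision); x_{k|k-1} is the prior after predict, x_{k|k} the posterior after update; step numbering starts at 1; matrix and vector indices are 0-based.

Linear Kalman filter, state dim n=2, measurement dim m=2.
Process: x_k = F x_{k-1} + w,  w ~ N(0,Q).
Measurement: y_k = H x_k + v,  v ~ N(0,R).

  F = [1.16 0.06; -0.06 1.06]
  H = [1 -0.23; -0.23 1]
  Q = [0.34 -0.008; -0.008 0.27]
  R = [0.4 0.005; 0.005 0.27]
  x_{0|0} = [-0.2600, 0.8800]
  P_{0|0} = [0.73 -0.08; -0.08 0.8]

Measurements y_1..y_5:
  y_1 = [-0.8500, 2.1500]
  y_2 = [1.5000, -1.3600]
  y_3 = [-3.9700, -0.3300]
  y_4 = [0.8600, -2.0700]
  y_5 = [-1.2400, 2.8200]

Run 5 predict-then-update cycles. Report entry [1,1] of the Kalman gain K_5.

step 1: x^-=[-0.2488, 0.9484]  P^-=[1.3140 -0.1060; -0.1060 1.1817]  S=[1.8253 -0.6806; -0.6806 1.5700]  K=[0.7590 0.0690; 0.0948 0.8093]  nu=[-0.3831, 1.1444]  x^+=[-0.4606, 1.8382]  P^+=[0.3264 0.0975; 0.0975 0.2414]
step 2: x^-=[-0.4240, 1.9762]  P^-=[0.7936 0.1042; 0.1042 0.5300]  S=[1.1737 -0.1898; -0.1898 0.7941]  K=[0.6655 0.0603; 0.0915 0.6591]  nu=[2.3785, -3.4337]  x^+=[0.9517, -0.0696]  P^+=[0.2861 0.0854; 0.0854 0.1981]
step 3: x^-=[1.0998, -0.1309]  P^-=[0.7376 0.0894; 0.0894 0.4827]  S=[1.1220 -0.1815; -0.1815 0.7506]  K=[0.6471 0.0496; 0.0836 0.6359]  nu=[-5.0999, 0.0538]  x^+=[-2.1977, -0.5232]  P^+=[0.2776 0.0805; 0.0805 0.1906]
step 4: x^-=[-2.5807, -0.4227]  P^-=[0.7254 0.0835; 0.0835 0.4750]  S=[1.1122 -0.1832; -0.1832 0.7449]  K=[0.6426 0.0461; 0.0809 0.6317]  nu=[3.3435, -2.2409]  x^+=[-0.5355, -1.5678]  P^+=[0.2754 0.0790; 0.0790 0.1891]
step 5: x^-=[-0.7152, -1.6297]  P^-=[0.7223 0.0817; 0.0817 0.4735]  S=[1.1098 -0.1840; -0.1840 0.7441]  K=[0.6414 0.0452; 0.0801 0.6308]  nu=[-0.8996, 4.2852]  x^+=[-1.0987, 1.0015]  P^+=[0.2749 0.0786; 0.0786 0.1888]

K[1,1] = 0.6308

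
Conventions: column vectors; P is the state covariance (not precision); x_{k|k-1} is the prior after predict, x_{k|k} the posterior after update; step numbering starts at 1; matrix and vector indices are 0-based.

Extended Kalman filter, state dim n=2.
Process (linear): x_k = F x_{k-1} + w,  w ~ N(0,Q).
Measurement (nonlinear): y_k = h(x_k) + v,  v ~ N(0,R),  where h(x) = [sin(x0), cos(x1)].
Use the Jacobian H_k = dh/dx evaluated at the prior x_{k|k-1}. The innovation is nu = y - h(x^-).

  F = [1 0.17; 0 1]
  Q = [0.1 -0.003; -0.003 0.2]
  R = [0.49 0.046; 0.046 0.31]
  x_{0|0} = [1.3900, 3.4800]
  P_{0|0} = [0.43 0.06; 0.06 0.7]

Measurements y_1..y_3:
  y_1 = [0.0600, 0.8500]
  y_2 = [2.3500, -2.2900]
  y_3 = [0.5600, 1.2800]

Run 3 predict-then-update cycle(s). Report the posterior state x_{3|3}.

x_post = [2.3542, 2.0978]

step 1: x^-=[1.9816, 3.4800]  P^-=[0.5706 0.1760; 0.1760 0.9000]  H_jac=[-0.3993 0.0000; 0.0000 0.3320]  S=[0.5810 0.0227; 0.0227 0.4092]  K=[-0.3986 0.1649; -0.1498 0.7385]  nu=[-0.8568, 1.7933]  x^+=[2.6188, 4.9326]  P^+=[0.4702 0.0987; 0.0987 0.6688]
step 2: x^-=[3.4574, 4.9326]  P^-=[0.6230 0.2094; 0.2094 0.8688]  H_jac=[-0.9506 0.0000; 0.0000 0.9758]  S=[1.0530 -0.1483; -0.1483 1.1374]  K=[-0.5472 0.1084; -0.0857 0.7343]  nu=[2.6606, -2.5085]  x^+=[1.7297, 2.8628]  P^+=[0.2768 0.0086; 0.0086 0.2292]
step 3: x^-=[2.2164, 2.8628]  P^-=[0.3864 0.0446; 0.0446 0.4292]  H_jac=[-0.6017 0.0000; 0.0000 -0.2752]  S=[0.6299 0.0534; 0.0534 0.3425]  K=[-0.3710 0.0220; -0.0135 -0.3428]  nu=[-0.2387, 2.2414]  x^+=[2.3542, 2.0978]  P^+=[0.3004 0.0372; 0.0372 0.3884]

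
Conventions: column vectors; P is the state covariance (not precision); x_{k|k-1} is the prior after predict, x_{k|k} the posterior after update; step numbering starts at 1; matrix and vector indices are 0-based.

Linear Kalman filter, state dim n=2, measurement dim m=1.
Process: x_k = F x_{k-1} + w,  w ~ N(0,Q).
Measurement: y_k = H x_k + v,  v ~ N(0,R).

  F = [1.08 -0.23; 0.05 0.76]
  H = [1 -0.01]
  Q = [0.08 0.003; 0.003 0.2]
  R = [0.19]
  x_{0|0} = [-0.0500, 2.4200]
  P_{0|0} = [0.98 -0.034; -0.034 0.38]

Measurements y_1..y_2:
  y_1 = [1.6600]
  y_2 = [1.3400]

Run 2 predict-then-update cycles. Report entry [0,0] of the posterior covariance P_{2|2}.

P_post[0,0] = 0.1153

step 1: x^-=[-0.6106, 1.8367]  P^-=[1.2601 -0.0380; -0.0380 0.4194]  S=[1.4509]  K=[0.8688; -0.0291]  nu=[2.2890]  x^+=[1.3779, 1.7701]  P^+=[0.1650 -0.0013; -0.0013 0.4181]
step 2: x^-=[1.0811, 1.4142]  P^-=[0.2953 -0.0623; -0.0623 0.4418]  S=[0.4866]  K=[0.6082; -0.1370]  nu=[0.2731]  x^+=[1.2471, 1.3768]  P^+=[0.1153 -0.0217; -0.0217 0.4327]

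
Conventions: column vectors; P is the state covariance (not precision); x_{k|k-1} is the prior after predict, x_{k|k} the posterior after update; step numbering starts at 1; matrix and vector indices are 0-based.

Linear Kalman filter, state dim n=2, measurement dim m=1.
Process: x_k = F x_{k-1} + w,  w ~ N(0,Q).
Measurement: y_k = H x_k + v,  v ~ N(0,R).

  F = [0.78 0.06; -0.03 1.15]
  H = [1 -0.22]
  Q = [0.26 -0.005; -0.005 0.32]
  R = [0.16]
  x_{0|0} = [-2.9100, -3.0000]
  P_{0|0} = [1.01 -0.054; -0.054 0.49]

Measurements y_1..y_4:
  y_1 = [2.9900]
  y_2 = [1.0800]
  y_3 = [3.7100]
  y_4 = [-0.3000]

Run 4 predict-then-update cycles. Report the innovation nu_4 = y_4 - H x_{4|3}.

step 1: x^-=[-2.4498, -3.3627]  P^-=[0.8712 -0.0432; -0.0432 0.9727]  S=[1.0973]  K=[0.8026; -0.2344]  nu=[4.7000]  x^+=[1.3225, -4.4642]  P^+=[0.1643 0.1632; 0.1632 0.9124]
step 2: x^-=[0.7637, -5.1735]  P^-=[0.3785 0.2002; 0.2002 1.5155]  S=[0.5238]  K=[0.6386; -0.2543]  nu=[-0.8219]  x^+=[0.2389, -4.9645]  P^+=[0.1649 0.2853; 0.2853 1.4817]
step 3: x^-=[-0.1115, -5.7163]  P^-=[0.3924 0.3488; 0.3488 2.2600]  S=[0.5083]  K=[0.6210; -0.2920]  nu=[2.5640]  x^+=[1.4806, -6.4650]  P^+=[0.1964 0.4409; 0.4409 2.2166]
step 4: x^-=[0.7670, -7.4792]  P^-=[0.4287 0.5381; 0.5381 3.2212]  S=[0.5079]  K=[0.6111; -0.3359]  nu=[-2.7124]  x^+=[-0.8905, -6.5681]  P^+=[0.2391 0.6423; 0.6423 3.1639]

innov = [-2.7124]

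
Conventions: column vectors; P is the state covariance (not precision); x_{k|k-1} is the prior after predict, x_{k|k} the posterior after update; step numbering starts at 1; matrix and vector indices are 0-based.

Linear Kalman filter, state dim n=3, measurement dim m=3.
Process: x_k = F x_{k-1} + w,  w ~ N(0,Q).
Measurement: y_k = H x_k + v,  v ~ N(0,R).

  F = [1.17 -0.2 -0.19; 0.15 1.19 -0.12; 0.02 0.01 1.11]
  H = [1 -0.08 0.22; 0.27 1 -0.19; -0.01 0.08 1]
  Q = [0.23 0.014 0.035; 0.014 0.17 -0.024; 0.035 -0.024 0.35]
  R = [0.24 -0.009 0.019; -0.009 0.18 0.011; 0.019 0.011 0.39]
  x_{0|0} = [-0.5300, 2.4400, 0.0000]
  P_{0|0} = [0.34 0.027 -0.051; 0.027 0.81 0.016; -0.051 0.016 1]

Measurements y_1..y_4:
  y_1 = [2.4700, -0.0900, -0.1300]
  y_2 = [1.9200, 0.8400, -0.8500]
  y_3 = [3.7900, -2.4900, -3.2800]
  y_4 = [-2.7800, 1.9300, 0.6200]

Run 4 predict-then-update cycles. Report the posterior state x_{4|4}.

step 1: x^-=[-1.1081, 2.8241, 0.0138]  P^-=[0.7752 -0.0541 -0.2390; -0.0541 1.3460 -0.1331; -0.2390 -0.1331 1.5804]  S=[1.0085 -0.0265 0.1158; -0.0265 1.6854 -0.3804; 0.1158 -0.3804 1.9627]  K=[0.7409 0.0961 -0.1530; -0.1859 0.8383 0.1608; 0.0261 -0.1198 0.7763]  nu=[3.8010, -2.6123, -0.3808]  x^+=[1.5153, -0.1337, 0.1303]  P^+=[0.1789 -0.0468 -0.0390; -0.0468 0.1772 0.0537; -0.0390 0.0537 0.2972]
step 2: x^-=[1.7749, 0.0526, 0.1736]  P^-=[0.5360 -0.0580 -0.0868; -0.0580 0.3986 0.0024; -0.0868 0.0024 0.7158]  S=[0.7842 0.0291 0.0772; 0.0291 0.6202 -0.1165; 0.0772 -0.1165 1.1106]  K=[0.6729 0.1120 -0.1221; -0.1486 0.6442 0.1093; 0.0331 -0.1367 0.6288]  nu=[0.1111, 0.3412, -1.0100]  x^+=[2.0112, 0.1455, -0.5045]  P^+=[0.1617 -0.0364 -0.0291; -0.0364 0.1351 0.0357; -0.0291 0.0357 0.2412]
step 3: x^-=[2.4199, 0.5354, -0.5183]  P^-=[0.4981 -0.0362 -0.0583; -0.0362 0.3463 -0.0126; -0.0583 -0.0126 0.6468]  S=[0.7522 0.0400 0.0938; 0.0400 0.5772 -0.1142; 0.0938 -0.1142 1.0382]  K=[0.6561 0.1224 -0.1095; -0.1331 0.6151 0.0946; 0.0457 -0.1460 0.6023]  nu=[1.5270, -3.7772, -2.7803]  x^+=[3.2642, -2.2544, -1.5719]  P^+=[0.1572 -0.0322 -0.0248; -0.0322 0.1275 0.0306; -0.0248 0.0306 0.2315]
step 4: x^-=[4.5687, -2.0044, -1.7020]  P^-=[0.4870 -0.0294 -0.0496; -0.0294 0.3380 -0.0173; -0.0496 -0.0173 0.6349]  S=[0.7434 0.0426 0.1009; 0.0426 0.5723 -0.1148; 0.1009 -0.1148 1.0253]  K=[0.6507 0.1254 -0.1054; -0.1283 0.6103 0.0907; 0.0506 -0.1485 0.5967]  nu=[-7.1346, 2.3775, 2.5281]  x^+=[-0.0424, 0.5912, -0.9077]  P^+=[0.1557 -0.0309 -0.0233; -0.0309 0.1259 0.0293; -0.0233 0.0293 0.2295]

x_post = [-0.0424, 0.5912, -0.9077]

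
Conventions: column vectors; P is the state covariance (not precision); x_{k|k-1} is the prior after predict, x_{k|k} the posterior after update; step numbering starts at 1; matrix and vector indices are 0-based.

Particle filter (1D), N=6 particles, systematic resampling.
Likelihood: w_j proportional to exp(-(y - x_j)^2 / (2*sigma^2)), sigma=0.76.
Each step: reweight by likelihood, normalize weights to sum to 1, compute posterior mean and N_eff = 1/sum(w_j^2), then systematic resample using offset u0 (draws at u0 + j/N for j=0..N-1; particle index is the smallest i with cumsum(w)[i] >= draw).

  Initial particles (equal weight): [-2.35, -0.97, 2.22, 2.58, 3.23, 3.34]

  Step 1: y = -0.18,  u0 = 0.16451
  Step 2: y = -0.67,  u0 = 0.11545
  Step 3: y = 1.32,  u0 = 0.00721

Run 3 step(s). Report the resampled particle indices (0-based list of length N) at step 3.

resampled_idx = [0, 1, 2, 3, 4, 5]

step 1: w=[0.0279, 0.9585, 0.0112, 0.0023, 0.0001, 0.0000]  mean=-0.9642  Neff=1.0874  idx=[1, 1, 1, 1, 1, 3]
step 2: w=[0.2000, 0.2000, 0.2000, 0.2000, 0.2000, 0.0000]  mean=-0.9699  Neff=5.0002  idx=[0, 1, 2, 3, 3, 4]
step 3: w=[0.1667, 0.1667, 0.1667, 0.1667, 0.1667, 0.1667]  mean=-0.9700  Neff=6.0000  idx=[0, 1, 2, 3, 4, 5]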